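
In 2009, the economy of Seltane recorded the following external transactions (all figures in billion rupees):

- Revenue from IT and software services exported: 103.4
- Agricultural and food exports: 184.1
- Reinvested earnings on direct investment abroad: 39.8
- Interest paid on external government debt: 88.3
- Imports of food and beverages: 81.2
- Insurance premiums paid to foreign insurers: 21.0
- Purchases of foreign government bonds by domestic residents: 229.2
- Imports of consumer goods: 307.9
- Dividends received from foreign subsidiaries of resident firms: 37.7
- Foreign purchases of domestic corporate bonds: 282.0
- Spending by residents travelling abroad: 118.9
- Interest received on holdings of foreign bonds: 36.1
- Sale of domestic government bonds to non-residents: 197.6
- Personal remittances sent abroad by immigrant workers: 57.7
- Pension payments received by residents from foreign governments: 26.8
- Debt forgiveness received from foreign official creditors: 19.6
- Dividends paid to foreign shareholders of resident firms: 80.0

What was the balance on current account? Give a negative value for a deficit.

Goods: -307.9 - 81.2 + 184.1 = -205.0
Services: -118.9 + 103.4 - 21.0 = -36.5
Primary income: 39.8 + 36.1 + 37.7 - 88.3 - 80.0 = -54.7
Secondary income: 26.8 - 57.7 = -30.9
Current account = (-205.0) + (-36.5) + (-54.7) + (-30.9) = -327.1
(Excluded from the current account — financial account: purchases of foreign government bonds by domestic residents 229.2, foreign purchases of domestic corporate bonds 282.0, sale of domestic government bonds to non-residents 197.6; capital account: debt forgiveness received from foreign official creditors 19.6.)

-327.1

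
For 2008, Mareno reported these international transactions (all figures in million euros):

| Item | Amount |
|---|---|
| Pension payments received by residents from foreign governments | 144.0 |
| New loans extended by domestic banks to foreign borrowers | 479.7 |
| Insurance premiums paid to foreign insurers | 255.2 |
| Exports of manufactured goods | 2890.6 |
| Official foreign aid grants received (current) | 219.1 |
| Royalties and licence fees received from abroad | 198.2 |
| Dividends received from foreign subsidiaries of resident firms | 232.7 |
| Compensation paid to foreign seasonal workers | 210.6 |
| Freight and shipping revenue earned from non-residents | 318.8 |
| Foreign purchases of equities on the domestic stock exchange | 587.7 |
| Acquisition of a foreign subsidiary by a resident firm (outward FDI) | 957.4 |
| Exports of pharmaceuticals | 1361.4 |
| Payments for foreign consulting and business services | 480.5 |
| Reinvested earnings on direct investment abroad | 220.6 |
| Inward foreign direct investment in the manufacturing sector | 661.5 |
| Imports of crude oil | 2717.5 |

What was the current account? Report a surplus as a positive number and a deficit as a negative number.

Goods: 2890.6 + 1361.4 - 2717.5 = 1534.5
Services: 318.8 - 480.5 + 198.2 - 255.2 = -218.7
Primary income: -210.6 + 232.7 + 220.6 = 242.7
Secondary income: 144.0 + 219.1 = 363.1
Current account = 1534.5 + (-218.7) + 242.7 + 363.1 = 1921.6
(Excluded from the current account — financial account: new loans extended by domestic banks to foreign borrowers 479.7, foreign purchases of equities on the domestic stock exchange 587.7, acquisition of a foreign subsidiary by a resident firm (outward FDI) 957.4, inward foreign direct investment in the manufacturing sector 661.5.)

1921.6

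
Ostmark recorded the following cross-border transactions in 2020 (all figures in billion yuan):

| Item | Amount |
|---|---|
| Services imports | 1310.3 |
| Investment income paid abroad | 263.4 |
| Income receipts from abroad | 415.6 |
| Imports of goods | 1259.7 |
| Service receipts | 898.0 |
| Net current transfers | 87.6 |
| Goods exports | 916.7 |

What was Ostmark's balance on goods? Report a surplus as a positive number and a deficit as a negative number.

Goods balance = 916.7 - 1259.7 = -343.0

-343.0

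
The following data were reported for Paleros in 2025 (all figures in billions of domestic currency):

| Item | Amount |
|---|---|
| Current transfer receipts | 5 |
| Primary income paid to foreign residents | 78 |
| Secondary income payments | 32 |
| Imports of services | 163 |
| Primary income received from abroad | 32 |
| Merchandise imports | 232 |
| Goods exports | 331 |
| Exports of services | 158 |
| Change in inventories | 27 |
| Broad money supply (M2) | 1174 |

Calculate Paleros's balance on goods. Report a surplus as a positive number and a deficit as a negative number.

Goods balance = 331 - 232 = 99

99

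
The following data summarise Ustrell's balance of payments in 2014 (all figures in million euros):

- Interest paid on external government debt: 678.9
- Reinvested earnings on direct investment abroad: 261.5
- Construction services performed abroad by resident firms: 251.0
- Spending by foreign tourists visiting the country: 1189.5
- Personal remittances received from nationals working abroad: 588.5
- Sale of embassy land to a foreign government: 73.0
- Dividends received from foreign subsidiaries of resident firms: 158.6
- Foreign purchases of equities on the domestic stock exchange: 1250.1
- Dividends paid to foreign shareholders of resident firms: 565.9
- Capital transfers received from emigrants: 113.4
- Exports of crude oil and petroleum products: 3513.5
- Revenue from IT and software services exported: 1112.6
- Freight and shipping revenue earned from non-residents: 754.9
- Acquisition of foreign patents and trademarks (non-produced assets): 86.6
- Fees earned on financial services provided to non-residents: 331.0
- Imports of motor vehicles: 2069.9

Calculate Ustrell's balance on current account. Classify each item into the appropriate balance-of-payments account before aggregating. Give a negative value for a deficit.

Goods: 3513.5 - 2069.9 = 1443.6
Services: 754.9 + 1189.5 + 1112.6 + 331.0 + 251.0 = 3639.0
Primary income: -678.9 - 565.9 + 158.6 + 261.5 = -824.7
Secondary income: 588.5
Current account = 1443.6 + 3639.0 + (-824.7) + 588.5 = 4846.4
(Excluded from the current account — capital account: sale of embassy land to a foreign government 73.0, capital transfers received from emigrants 113.4, acquisition of foreign patents and trademarks (non-produced assets) 86.6; financial account: foreign purchases of equities on the domestic stock exchange 1250.1.)

4846.4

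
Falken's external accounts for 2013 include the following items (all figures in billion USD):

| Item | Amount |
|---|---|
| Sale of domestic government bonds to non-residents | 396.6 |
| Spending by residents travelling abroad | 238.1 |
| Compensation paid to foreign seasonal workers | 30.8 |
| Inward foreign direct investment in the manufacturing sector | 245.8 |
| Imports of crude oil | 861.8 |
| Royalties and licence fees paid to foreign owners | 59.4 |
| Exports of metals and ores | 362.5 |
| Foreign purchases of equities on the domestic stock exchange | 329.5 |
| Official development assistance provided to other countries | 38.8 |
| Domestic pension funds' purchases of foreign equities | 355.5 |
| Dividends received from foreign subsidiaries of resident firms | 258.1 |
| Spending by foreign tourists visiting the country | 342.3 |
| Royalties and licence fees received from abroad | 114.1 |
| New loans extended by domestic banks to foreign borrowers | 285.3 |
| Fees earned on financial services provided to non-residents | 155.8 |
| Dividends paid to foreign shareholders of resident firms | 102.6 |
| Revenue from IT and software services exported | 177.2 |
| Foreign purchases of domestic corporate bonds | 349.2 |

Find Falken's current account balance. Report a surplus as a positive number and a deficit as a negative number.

78.5

Goods: 362.5 - 861.8 = -499.3
Services: 177.2 - 59.4 - 238.1 + 155.8 + 114.1 + 342.3 = 491.9
Primary income: 258.1 - 102.6 - 30.8 = 124.7
Secondary income: -38.8
Current account = (-499.3) + 491.9 + 124.7 + (-38.8) = 78.5
(Excluded from the current account — financial account: sale of domestic government bonds to non-residents 396.6, inward foreign direct investment in the manufacturing sector 245.8, foreign purchases of equities on the domestic stock exchange 329.5, domestic pension funds' purchases of foreign equities 355.5, new loans extended by domestic banks to foreign borrowers 285.3, foreign purchases of domestic corporate bonds 349.2.)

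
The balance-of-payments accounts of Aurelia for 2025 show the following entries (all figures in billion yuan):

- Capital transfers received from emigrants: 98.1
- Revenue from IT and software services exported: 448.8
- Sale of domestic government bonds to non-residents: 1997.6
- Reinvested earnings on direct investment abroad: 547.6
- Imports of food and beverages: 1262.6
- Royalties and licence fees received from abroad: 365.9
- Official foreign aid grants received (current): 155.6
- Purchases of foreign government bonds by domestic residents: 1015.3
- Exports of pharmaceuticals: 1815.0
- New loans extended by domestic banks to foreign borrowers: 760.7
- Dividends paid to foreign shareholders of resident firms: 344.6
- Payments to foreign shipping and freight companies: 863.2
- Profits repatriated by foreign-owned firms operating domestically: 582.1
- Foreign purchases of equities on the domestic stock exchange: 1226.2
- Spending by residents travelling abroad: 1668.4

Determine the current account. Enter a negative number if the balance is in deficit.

-1388.0

Goods: 1815.0 - 1262.6 = 552.4
Services: 448.8 - 1668.4 - 863.2 + 365.9 = -1716.9
Primary income: -582.1 - 344.6 + 547.6 = -379.1
Secondary income: 155.6
Current account = 552.4 + (-1716.9) + (-379.1) + 155.6 = -1388.0
(Excluded from the current account — capital account: capital transfers received from emigrants 98.1; financial account: sale of domestic government bonds to non-residents 1997.6, purchases of foreign government bonds by domestic residents 1015.3, new loans extended by domestic banks to foreign borrowers 760.7, foreign purchases of equities on the domestic stock exchange 1226.2.)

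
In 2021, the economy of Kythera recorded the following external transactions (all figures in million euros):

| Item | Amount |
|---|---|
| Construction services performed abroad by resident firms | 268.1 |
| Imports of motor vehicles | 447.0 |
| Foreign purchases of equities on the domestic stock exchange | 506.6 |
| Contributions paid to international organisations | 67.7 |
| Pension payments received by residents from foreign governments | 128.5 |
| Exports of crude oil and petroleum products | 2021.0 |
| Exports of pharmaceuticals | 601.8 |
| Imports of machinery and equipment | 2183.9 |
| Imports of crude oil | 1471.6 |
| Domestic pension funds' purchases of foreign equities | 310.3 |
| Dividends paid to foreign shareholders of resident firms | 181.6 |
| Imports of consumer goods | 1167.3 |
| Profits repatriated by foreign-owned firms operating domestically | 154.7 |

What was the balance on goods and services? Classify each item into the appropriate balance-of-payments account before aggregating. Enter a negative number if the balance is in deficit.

-2378.9

Goods: 2021.0 - 447.0 + 601.8 - 2183.9 - 1471.6 - 1167.3 = -2647.0
Services: 268.1
Trade balance = -2647.0 + 268.1 = -2378.9
(Excluded from the trade balance — financial account: foreign purchases of equities on the domestic stock exchange 506.6, domestic pension funds' purchases of foreign equities 310.3; secondary income: contributions paid to international organisations 67.7, pension payments received by residents from foreign governments 128.5; primary income: dividends paid to foreign shareholders of resident firms 181.6, profits repatriated by foreign-owned firms operating domestically 154.7.)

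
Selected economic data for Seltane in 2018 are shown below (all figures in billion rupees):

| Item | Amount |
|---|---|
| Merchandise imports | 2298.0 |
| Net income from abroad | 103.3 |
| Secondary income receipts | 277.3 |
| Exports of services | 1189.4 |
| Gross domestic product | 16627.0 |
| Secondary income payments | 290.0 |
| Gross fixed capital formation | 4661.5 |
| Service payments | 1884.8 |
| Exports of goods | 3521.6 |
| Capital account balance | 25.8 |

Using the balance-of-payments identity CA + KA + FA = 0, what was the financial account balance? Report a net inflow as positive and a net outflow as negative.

Goods balance = 3521.6 - 2298.0 = 1223.6
Services balance = 1189.4 - 1884.8 = -695.4
Trade balance (goods + services) = 1223.6 + (-695.4) = 528.2
Net primary income = 103.3
Net secondary income = 277.3 - 290.0 = -12.7
Current account = 528.2 + 103.3 + (-12.7) = 618.8
Financial account = -(618.8 + 25.8) = -644.6

-644.6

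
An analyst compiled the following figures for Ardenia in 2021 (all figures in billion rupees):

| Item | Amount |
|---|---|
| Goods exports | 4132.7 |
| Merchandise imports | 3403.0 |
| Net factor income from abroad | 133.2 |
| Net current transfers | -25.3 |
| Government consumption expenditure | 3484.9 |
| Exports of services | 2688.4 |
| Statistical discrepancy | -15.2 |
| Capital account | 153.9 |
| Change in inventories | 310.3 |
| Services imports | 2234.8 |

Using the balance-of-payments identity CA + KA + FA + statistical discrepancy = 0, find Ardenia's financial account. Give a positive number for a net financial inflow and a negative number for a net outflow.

Goods balance = 4132.7 - 3403.0 = 729.7
Services balance = 2688.4 - 2234.8 = 453.6
Trade balance (goods + services) = 729.7 + 453.6 = 1183.3
Net primary income = 133.2
Net secondary income = -25.3
Current account = 1183.3 + 133.2 + (-25.3) = 1291.2
Financial account = -(1291.2 + 153.9 + (-15.2)) = -1429.9

-1429.9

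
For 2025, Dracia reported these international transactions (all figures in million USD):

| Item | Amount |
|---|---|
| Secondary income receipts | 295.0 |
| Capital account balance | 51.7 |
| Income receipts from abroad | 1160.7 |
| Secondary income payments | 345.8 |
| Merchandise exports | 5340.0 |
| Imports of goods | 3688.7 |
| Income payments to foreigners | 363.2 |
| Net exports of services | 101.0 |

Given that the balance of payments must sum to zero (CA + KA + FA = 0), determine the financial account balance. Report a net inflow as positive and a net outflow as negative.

-2550.7

Goods balance = 5340.0 - 3688.7 = 1651.3
Services balance = 101.0
Trade balance (goods + services) = 1651.3 + 101.0 = 1752.3
Net primary income = 1160.7 - 363.2 = 797.5
Net secondary income = 295.0 - 345.8 = -50.8
Current account = 1752.3 + 797.5 + (-50.8) = 2499.0
Financial account = -(2499.0 + 51.7) = -2550.7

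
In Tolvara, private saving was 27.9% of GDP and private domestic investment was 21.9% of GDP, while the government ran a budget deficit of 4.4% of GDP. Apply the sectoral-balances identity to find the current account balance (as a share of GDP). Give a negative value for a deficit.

1.6

By the sectoral-balances identity, CA = (S_private - I) + (T - G).
Private balance = 27.9 - 21.9 = 6.0
Government balance (T - G) = -4.4
CA = 6.0 + (-4.4) = 1.6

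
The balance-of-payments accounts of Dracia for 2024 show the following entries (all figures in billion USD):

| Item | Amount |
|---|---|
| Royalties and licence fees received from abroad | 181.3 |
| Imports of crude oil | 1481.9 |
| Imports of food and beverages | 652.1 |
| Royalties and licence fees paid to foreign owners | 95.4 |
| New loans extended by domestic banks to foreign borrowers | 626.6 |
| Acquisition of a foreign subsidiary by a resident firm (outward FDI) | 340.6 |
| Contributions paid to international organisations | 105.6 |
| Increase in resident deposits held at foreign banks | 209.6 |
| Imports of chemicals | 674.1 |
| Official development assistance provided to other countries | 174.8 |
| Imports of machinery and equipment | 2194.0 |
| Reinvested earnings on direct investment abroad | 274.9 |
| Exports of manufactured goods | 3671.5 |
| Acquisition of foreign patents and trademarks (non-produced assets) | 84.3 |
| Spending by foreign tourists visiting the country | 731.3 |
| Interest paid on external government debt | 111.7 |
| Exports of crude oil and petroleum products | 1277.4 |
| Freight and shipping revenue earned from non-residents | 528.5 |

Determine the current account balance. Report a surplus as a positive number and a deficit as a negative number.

Goods: 3671.5 - 1481.9 + 1277.4 - 2194.0 - 674.1 - 652.1 = -53.2
Services: 181.3 + 731.3 + 528.5 - 95.4 = 1345.7
Primary income: -111.7 + 274.9 = 163.2
Secondary income: -174.8 - 105.6 = -280.4
Current account = (-53.2) + 1345.7 + 163.2 + (-280.4) = 1175.3
(Excluded from the current account — financial account: new loans extended by domestic banks to foreign borrowers 626.6, acquisition of a foreign subsidiary by a resident firm (outward FDI) 340.6, increase in resident deposits held at foreign banks 209.6; capital account: acquisition of foreign patents and trademarks (non-produced assets) 84.3.)

1175.3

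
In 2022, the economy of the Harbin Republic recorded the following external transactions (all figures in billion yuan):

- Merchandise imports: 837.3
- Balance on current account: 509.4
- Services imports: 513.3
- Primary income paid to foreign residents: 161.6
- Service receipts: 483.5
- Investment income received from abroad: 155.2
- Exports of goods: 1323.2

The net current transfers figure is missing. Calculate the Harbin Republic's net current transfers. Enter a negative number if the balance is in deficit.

Current account = goods balance + services balance + net primary income + net secondary income
Sum of the known components = 449.7
Net current transfers = CA - (known components) = 509.4 - 449.7 = 59.7

59.7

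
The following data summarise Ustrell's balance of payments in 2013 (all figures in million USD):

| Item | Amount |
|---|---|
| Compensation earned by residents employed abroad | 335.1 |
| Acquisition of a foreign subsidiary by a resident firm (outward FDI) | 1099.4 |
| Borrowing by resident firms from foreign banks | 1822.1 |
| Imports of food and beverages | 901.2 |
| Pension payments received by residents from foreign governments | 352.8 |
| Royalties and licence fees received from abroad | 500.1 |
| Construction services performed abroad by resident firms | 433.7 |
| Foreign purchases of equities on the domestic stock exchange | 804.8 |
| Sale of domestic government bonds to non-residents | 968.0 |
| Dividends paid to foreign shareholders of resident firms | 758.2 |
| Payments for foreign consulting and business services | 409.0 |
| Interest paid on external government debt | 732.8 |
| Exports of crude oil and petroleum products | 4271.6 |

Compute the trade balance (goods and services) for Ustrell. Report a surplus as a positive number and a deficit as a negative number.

Goods: 4271.6 - 901.2 = 3370.4
Services: 433.7 + 500.1 - 409.0 = 524.8
Trade balance = 3370.4 + 524.8 = 3895.2
(Excluded from the trade balance — primary income: compensation earned by residents employed abroad 335.1, dividends paid to foreign shareholders of resident firms 758.2, interest paid on external government debt 732.8; financial account: acquisition of a foreign subsidiary by a resident firm (outward FDI) 1099.4, borrowing by resident firms from foreign banks 1822.1, foreign purchases of equities on the domestic stock exchange 804.8, sale of domestic government bonds to non-residents 968.0; secondary income: pension payments received by residents from foreign governments 352.8.)

3895.2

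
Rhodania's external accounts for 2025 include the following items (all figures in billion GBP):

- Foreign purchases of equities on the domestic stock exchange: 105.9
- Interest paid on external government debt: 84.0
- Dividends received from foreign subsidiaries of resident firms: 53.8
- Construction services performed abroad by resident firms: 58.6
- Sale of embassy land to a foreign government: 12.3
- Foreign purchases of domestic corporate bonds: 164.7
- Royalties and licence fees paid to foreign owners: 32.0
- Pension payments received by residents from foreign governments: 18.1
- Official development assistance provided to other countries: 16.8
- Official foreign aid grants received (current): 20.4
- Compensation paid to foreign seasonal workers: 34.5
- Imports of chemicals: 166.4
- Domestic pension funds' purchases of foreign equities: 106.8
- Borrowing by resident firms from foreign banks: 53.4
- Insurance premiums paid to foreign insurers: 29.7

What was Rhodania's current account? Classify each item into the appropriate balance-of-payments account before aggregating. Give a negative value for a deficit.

-212.5

Goods: -166.4
Services: 58.6 - 29.7 - 32.0 = -3.1
Primary income: -84.0 - 34.5 + 53.8 = -64.7
Secondary income: 18.1 - 16.8 + 20.4 = 21.7
Current account = (-166.4) + (-3.1) + (-64.7) + 21.7 = -212.5
(Excluded from the current account — financial account: foreign purchases of equities on the domestic stock exchange 105.9, foreign purchases of domestic corporate bonds 164.7, domestic pension funds' purchases of foreign equities 106.8, borrowing by resident firms from foreign banks 53.4; capital account: sale of embassy land to a foreign government 12.3.)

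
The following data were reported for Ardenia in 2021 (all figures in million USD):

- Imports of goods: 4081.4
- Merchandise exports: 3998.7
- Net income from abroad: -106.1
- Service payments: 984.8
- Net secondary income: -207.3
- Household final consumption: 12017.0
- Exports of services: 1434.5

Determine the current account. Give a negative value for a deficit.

Goods balance = 3998.7 - 4081.4 = -82.7
Services balance = 1434.5 - 984.8 = 449.7
Trade balance (goods + services) = -82.7 + 449.7 = 367.0
Net primary income = -106.1
Net secondary income = -207.3
Current account = 367.0 + (-106.1) + (-207.3) = 53.6

53.6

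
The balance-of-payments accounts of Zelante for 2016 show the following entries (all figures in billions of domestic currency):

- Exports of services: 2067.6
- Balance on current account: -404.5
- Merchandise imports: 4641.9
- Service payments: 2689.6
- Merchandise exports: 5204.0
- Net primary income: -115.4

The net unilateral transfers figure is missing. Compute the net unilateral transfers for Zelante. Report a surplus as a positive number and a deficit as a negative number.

-229.2

Current account = goods balance + services balance + net primary income + net secondary income
Sum of the known components = -175.3
Net unilateral transfers = CA - (known components) = -404.5 - (-175.3) = -229.2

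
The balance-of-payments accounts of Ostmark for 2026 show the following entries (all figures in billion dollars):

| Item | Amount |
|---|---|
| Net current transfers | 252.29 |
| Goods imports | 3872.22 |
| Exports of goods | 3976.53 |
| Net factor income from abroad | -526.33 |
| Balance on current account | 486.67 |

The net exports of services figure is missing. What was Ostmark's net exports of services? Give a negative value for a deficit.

656.40

Current account = goods balance + services balance + net primary income + net secondary income
Sum of the known components = -169.73
Net exports of services = CA - (known components) = 486.67 - (-169.73) = 656.40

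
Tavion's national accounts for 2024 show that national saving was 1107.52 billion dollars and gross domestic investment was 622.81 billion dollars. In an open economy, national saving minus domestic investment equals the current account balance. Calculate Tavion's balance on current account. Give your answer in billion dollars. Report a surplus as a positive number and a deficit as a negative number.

CA = S - I = 1107.52 - 622.81 = 484.71

484.71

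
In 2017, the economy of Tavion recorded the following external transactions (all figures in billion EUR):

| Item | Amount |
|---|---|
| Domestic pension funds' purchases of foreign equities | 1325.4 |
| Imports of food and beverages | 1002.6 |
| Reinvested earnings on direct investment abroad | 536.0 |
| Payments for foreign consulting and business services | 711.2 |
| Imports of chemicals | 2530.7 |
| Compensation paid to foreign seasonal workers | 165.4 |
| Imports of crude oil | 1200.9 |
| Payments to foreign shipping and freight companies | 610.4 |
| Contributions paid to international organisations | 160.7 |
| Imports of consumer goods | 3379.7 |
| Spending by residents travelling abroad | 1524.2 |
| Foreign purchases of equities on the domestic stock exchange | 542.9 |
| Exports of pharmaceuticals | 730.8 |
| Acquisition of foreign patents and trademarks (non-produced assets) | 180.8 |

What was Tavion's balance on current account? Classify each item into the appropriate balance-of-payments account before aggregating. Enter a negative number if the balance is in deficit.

-10019.0

Goods: -2530.7 - 1002.6 - 1200.9 + 730.8 - 3379.7 = -7383.1
Services: -711.2 - 610.4 - 1524.2 = -2845.8
Primary income: -165.4 + 536.0 = 370.6
Secondary income: -160.7
Current account = (-7383.1) + (-2845.8) + 370.6 + (-160.7) = -10019.0
(Excluded from the current account — financial account: domestic pension funds' purchases of foreign equities 1325.4, foreign purchases of equities on the domestic stock exchange 542.9; capital account: acquisition of foreign patents and trademarks (non-produced assets) 180.8.)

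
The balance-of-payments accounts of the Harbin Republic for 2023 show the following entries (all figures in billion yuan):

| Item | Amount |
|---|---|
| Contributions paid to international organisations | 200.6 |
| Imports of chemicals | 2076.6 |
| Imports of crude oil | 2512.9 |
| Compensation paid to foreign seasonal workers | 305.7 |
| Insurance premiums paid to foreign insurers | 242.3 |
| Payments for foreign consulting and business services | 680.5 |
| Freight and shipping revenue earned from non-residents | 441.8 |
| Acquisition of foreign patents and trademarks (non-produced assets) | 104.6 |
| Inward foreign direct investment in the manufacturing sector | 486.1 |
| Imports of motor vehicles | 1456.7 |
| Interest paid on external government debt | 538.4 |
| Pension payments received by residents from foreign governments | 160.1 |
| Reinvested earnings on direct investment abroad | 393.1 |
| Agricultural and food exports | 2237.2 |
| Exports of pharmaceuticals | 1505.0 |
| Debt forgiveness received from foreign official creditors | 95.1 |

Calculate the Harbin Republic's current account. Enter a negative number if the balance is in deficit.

-3276.5

Goods: 1505.0 - 2076.6 + 2237.2 - 2512.9 - 1456.7 = -2304.0
Services: -242.3 + 441.8 - 680.5 = -481.0
Primary income: -538.4 - 305.7 + 393.1 = -451.0
Secondary income: 160.1 - 200.6 = -40.5
Current account = (-2304.0) + (-481.0) + (-451.0) + (-40.5) = -3276.5
(Excluded from the current account — capital account: acquisition of foreign patents and trademarks (non-produced assets) 104.6, debt forgiveness received from foreign official creditors 95.1; financial account: inward foreign direct investment in the manufacturing sector 486.1.)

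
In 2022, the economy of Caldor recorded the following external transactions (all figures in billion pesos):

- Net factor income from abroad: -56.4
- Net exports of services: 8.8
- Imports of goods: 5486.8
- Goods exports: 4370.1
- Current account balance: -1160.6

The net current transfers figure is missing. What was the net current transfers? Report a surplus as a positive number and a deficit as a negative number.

Current account = goods balance + services balance + net primary income + net secondary income
Sum of the known components = -1164.3
Net current transfers = CA - (known components) = -1160.6 - (-1164.3) = 3.7

3.7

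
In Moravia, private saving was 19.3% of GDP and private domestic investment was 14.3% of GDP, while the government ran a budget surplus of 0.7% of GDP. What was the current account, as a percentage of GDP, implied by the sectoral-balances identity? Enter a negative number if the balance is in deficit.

5.7

By the sectoral-balances identity, CA = (S_private - I) + (T - G).
Private balance = 19.3 - 14.3 = 5.0
Government balance (T - G) = 0.7
CA = 5.0 + 0.7 = 5.7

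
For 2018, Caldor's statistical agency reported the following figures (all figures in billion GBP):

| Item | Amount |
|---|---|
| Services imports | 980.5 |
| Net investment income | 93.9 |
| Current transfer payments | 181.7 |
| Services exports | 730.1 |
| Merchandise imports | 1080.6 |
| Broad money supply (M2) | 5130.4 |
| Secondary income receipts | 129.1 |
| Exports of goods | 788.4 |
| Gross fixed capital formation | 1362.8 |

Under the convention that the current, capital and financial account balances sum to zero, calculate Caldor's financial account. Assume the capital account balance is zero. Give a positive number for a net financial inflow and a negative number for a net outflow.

501.3

Goods balance = 788.4 - 1080.6 = -292.2
Services balance = 730.1 - 980.5 = -250.4
Trade balance (goods + services) = -292.2 + (-250.4) = -542.6
Net primary income = 93.9
Net secondary income = 129.1 - 181.7 = -52.6
Current account = -542.6 + 93.9 + (-52.6) = -501.3
Financial account = -(-501.3) = 501.3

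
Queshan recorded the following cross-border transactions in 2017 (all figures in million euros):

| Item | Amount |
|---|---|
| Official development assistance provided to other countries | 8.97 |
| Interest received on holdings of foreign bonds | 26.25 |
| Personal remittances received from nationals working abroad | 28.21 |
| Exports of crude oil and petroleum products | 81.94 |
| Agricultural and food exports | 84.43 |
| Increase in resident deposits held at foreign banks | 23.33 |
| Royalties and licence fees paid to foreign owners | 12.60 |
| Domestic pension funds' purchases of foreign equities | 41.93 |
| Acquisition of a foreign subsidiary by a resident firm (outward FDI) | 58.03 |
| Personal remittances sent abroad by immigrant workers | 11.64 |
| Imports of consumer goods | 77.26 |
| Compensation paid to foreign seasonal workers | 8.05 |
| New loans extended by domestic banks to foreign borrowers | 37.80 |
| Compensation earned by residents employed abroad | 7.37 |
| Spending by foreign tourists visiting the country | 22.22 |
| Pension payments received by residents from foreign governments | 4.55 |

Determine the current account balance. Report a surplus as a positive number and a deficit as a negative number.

Goods: 81.94 + 84.43 - 77.26 = 89.11
Services: -12.60 + 22.22 = 9.62
Primary income: -8.05 + 7.37 + 26.25 = 25.57
Secondary income: 28.21 + 4.55 - 8.97 - 11.64 = 12.15
Current account = 89.11 + 9.62 + 25.57 + 12.15 = 136.45
(Excluded from the current account — financial account: increase in resident deposits held at foreign banks 23.33, domestic pension funds' purchases of foreign equities 41.93, acquisition of a foreign subsidiary by a resident firm (outward FDI) 58.03, new loans extended by domestic banks to foreign borrowers 37.80.)

136.45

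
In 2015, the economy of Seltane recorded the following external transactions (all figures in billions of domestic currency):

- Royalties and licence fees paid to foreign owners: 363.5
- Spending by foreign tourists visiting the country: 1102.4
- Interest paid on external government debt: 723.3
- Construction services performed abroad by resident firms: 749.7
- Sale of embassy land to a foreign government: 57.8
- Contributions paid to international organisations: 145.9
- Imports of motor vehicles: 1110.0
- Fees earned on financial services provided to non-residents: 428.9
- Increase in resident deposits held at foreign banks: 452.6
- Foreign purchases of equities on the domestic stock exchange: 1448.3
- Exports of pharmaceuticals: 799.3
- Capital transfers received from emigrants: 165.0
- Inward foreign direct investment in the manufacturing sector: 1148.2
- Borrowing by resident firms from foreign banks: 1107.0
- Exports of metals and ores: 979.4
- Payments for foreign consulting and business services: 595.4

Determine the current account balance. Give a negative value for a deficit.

1121.6

Goods: 979.4 + 799.3 - 1110.0 = 668.7
Services: 749.7 - 363.5 + 1102.4 + 428.9 - 595.4 = 1322.1
Primary income: -723.3
Secondary income: -145.9
Current account = 668.7 + 1322.1 + (-723.3) + (-145.9) = 1121.6
(Excluded from the current account — capital account: sale of embassy land to a foreign government 57.8, capital transfers received from emigrants 165.0; financial account: increase in resident deposits held at foreign banks 452.6, foreign purchases of equities on the domestic stock exchange 1448.3, inward foreign direct investment in the manufacturing sector 1148.2, borrowing by resident firms from foreign banks 1107.0.)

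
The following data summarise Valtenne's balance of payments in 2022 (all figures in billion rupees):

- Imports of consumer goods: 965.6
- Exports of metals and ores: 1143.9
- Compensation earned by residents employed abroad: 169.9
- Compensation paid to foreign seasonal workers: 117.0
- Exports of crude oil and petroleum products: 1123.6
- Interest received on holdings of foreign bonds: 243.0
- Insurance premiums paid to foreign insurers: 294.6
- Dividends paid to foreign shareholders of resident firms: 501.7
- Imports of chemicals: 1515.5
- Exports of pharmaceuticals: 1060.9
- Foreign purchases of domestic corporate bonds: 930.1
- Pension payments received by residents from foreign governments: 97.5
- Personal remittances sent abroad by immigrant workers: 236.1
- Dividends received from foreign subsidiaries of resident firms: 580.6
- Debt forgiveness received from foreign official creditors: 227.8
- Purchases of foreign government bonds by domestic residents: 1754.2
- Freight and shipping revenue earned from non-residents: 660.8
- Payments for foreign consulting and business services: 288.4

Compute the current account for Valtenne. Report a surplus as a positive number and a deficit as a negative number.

1161.3

Goods: -1515.5 + 1060.9 - 965.6 + 1123.6 + 1143.9 = 847.3
Services: -294.6 - 288.4 + 660.8 = 77.8
Primary income: -501.7 + 243.0 - 117.0 + 169.9 + 580.6 = 374.8
Secondary income: -236.1 + 97.5 = -138.6
Current account = 847.3 + 77.8 + 374.8 + (-138.6) = 1161.3
(Excluded from the current account — financial account: foreign purchases of domestic corporate bonds 930.1, purchases of foreign government bonds by domestic residents 1754.2; capital account: debt forgiveness received from foreign official creditors 227.8.)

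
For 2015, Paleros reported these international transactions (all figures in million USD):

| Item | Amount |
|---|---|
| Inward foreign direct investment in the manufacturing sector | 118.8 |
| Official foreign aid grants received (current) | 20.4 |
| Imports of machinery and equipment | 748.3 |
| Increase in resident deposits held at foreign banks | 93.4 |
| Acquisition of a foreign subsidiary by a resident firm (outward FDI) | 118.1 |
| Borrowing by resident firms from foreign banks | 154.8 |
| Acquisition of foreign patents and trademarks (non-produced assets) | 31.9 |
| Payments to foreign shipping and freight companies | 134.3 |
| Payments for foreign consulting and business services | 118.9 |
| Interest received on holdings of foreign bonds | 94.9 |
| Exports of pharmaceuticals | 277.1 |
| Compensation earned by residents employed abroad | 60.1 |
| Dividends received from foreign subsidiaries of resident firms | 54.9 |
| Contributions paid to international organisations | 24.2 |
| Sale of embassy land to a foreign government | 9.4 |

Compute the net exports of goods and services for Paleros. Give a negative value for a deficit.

Goods: -748.3 + 277.1 = -471.2
Services: -134.3 - 118.9 = -253.2
Trade balance = -471.2 + (-253.2) = -724.4
(Excluded from the trade balance — financial account: inward foreign direct investment in the manufacturing sector 118.8, increase in resident deposits held at foreign banks 93.4, acquisition of a foreign subsidiary by a resident firm (outward FDI) 118.1, borrowing by resident firms from foreign banks 154.8; secondary income: official foreign aid grants received (current) 20.4, contributions paid to international organisations 24.2; capital account: acquisition of foreign patents and trademarks (non-produced assets) 31.9, sale of embassy land to a foreign government 9.4; primary income: interest received on holdings of foreign bonds 94.9, compensation earned by residents employed abroad 60.1, dividends received from foreign subsidiaries of resident firms 54.9.)

-724.4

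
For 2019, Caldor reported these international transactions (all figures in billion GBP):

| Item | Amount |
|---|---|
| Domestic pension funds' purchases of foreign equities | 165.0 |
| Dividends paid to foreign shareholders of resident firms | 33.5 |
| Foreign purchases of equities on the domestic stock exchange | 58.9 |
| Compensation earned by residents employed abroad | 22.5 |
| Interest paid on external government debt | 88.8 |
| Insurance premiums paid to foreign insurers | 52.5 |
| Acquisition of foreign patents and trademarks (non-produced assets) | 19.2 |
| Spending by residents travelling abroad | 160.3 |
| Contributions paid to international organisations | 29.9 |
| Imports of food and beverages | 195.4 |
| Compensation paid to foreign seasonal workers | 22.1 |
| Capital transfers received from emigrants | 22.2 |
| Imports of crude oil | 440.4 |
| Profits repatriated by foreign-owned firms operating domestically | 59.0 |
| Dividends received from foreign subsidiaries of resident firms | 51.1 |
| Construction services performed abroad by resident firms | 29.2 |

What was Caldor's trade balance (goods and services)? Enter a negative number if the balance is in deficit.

Goods: -195.4 - 440.4 = -635.8
Services: -160.3 + 29.2 - 52.5 = -183.6
Trade balance = -635.8 + (-183.6) = -819.4
(Excluded from the trade balance — financial account: domestic pension funds' purchases of foreign equities 165.0, foreign purchases of equities on the domestic stock exchange 58.9; primary income: dividends paid to foreign shareholders of resident firms 33.5, compensation earned by residents employed abroad 22.5, interest paid on external government debt 88.8, compensation paid to foreign seasonal workers 22.1, profits repatriated by foreign-owned firms operating domestically 59.0, dividends received from foreign subsidiaries of resident firms 51.1; capital account: acquisition of foreign patents and trademarks (non-produced assets) 19.2, capital transfers received from emigrants 22.2; secondary income: contributions paid to international organisations 29.9.)

-819.4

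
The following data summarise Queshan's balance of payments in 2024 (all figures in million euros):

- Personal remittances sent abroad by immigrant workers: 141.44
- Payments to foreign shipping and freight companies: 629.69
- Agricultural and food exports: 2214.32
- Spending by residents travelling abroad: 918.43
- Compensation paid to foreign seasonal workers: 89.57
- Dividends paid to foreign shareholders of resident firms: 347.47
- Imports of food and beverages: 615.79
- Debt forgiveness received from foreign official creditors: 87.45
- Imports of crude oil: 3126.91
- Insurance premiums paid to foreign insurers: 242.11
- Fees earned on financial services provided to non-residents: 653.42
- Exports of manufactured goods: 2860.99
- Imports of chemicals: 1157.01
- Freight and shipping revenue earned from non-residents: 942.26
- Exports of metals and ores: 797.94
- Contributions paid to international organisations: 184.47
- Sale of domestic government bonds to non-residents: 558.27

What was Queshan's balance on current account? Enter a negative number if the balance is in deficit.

16.04

Goods: 2860.99 - 1157.01 - 615.79 + 797.94 - 3126.91 + 2214.32 = 973.54
Services: 942.26 - 629.69 - 242.11 + 653.42 - 918.43 = -194.55
Primary income: -347.47 - 89.57 = -437.04
Secondary income: -184.47 - 141.44 = -325.91
Current account = 973.54 + (-194.55) + (-437.04) + (-325.91) = 16.04
(Excluded from the current account — capital account: debt forgiveness received from foreign official creditors 87.45; financial account: sale of domestic government bonds to non-residents 558.27.)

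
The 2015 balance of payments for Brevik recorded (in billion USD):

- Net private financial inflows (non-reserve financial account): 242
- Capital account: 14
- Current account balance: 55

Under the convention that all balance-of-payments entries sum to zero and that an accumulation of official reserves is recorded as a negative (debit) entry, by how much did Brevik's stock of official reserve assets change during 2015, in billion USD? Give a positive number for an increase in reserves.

Official reserve transactions balance = -(55 + 14 + 242) = -311
An accumulation of reserves is recorded as a debit (negative entry), so the change in the stock of reserves is the negative of that balance.
Change in official reserves = -(-311) = 311

311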